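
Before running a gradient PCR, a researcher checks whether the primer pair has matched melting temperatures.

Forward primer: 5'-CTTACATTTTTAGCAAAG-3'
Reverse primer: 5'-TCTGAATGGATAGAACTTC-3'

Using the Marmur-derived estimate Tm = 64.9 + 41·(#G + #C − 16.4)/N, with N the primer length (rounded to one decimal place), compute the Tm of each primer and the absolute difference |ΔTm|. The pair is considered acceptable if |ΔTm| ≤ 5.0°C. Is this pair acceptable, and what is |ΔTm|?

Forward: G+C = 5, N = 18 → Tm = 64.9 + 41·(5 − 16.4)/18 = 38.9°C.
Reverse: G+C = 7, N = 19 → Tm = 64.9 + 41·(7 − 16.4)/19 = 44.6°C.
|ΔTm| = |38.9 − 44.6| = 5.7°C, > 5.0°C.

|ΔTm| = 5.7°C; the pair is not acceptable.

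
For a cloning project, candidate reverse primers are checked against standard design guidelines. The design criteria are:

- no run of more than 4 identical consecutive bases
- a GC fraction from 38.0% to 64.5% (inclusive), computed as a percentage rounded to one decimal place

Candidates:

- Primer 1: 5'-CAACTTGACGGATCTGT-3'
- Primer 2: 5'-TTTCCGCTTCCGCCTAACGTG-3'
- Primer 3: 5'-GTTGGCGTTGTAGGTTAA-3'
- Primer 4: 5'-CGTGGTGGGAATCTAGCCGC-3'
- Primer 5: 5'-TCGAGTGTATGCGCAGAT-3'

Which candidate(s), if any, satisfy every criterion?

Primer 1 (17 nt, A=4 T=5 G=4 C=4): longest run = 2 ✓; GC 8/17 = 47.1% ✓ — passes.
Primer 2 (21 nt, A=2 T=7 G=4 C=8): longest run = 3 ✓; GC 12/21 = 57.1% ✓ — passes.
Primer 3 (18 nt, A=3 T=7 G=7 C=1): longest run = 2 ✓; GC 8/18 = 44.4% ✓ — passes.
Primer 4 (20 nt, A=3 T=4 G=8 C=5): longest run = 3 ✓; GC 13/20 = 65.0%, outside 38.0–64.5% ✗ — fails.
Primer 5 (18 nt, A=4 T=5 G=6 C=3): longest run = 1 ✓; GC 9/18 = 50.0% ✓ — passes.

Primer 1, Primer 2, Primer 3 and Primer 5.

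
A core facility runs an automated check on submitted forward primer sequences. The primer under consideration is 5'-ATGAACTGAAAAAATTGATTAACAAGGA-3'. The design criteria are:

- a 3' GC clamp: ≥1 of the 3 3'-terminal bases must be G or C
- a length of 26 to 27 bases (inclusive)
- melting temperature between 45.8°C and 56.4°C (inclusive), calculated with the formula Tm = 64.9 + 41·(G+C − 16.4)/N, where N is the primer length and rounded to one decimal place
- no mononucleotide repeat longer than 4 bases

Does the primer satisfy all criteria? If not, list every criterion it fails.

Base counts: A=15, T=6, G=5, C=2 (length 28).
GC clamp: 3' end GGA has 2 G/C ✓
length: length 28, outside 26–27 ✗
Tm: Tm = 64.9 + 41·(7 − 16.4)/28 = 51.1°C ✓
homopolymer run: longest run = 6, exceeds 4 ✗

Fails: length, homopolymer run.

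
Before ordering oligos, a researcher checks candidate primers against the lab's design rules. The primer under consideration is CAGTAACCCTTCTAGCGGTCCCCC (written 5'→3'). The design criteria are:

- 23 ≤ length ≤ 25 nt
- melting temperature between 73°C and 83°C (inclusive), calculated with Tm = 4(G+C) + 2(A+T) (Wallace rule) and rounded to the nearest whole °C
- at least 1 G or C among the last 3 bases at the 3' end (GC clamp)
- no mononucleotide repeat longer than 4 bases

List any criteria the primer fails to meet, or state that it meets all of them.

Base counts: A=4, T=5, G=4, C=11 (length 24).
length: length 24 ✓
Tm: Tm = 2·9 + 4·15 = 78°C ✓
GC clamp: 3' end CCC has 3 G/C ✓
homopolymer run: longest run = 5, exceeds 4 ✗

Fails: homopolymer run.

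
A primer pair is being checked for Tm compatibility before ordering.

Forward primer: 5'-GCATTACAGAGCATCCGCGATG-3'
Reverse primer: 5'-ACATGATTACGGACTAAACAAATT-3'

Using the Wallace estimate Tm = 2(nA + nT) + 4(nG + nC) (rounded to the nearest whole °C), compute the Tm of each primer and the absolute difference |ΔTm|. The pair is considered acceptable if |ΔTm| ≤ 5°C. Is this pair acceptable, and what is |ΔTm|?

|ΔTm| = 6°C; the pair is not acceptable.

Forward: A=6 T=4 G=6 C=6 → Tm = 2·10 + 4·12 = 68°C.
Reverse: A=11 T=6 G=3 C=4 → Tm = 2·17 + 4·7 = 62°C.
|ΔTm| = |68 − 62| = 6°C, > 5°C.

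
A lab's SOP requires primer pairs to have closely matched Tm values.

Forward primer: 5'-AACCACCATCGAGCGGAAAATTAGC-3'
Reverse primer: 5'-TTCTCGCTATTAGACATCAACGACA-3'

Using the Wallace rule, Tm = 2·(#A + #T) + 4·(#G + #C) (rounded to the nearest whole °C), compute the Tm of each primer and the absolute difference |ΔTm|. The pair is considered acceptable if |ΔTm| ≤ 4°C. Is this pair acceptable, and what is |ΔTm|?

Forward: A=10 T=3 G=5 C=7 → Tm = 2·13 + 4·12 = 74°C.
Reverse: A=8 T=7 G=3 C=7 → Tm = 2·15 + 4·10 = 70°C.
|ΔTm| = |74 − 70| = 4°C, ≤ 4°C.

|ΔTm| = 4°C; the pair is acceptable.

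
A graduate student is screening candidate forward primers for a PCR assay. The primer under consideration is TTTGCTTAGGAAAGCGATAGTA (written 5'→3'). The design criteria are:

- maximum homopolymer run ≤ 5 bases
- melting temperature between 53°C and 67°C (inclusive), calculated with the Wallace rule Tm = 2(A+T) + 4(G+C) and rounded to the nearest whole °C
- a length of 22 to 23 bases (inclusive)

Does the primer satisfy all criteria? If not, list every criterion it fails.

Meets all criteria.

Base counts: A=7, T=7, G=6, C=2 (length 22).
homopolymer run: longest run = 3 ✓
Tm: Tm = 2·14 + 4·8 = 60°C ✓
length: length 22 ✓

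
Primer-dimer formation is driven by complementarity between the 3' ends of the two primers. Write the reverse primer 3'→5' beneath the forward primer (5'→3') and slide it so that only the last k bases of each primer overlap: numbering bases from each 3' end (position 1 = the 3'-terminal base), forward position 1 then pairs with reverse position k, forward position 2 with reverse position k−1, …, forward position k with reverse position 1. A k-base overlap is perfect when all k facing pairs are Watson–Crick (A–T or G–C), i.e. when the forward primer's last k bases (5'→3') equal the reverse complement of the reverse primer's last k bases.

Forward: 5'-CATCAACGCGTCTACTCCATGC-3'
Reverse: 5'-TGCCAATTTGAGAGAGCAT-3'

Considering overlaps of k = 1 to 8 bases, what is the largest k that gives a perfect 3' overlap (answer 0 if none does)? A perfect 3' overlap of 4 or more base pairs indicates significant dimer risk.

Longest perfect overlap: 4 complementary base pairs; significant dimer risk (threshold 4).

Last 8 bases (5'→3') — forward …CTCCATGC, reverse …GAGAGCAT.
Reverse complement of the reverse primer's last 8 bases: ATGCTCTC; its first k bases are the reverse complement of the reverse primer's last k bases, so a perfect k-base overlap needs the forward primer's last k bases to equal them.
Comparing (forward last k vs required): k=1: C vs A ✗; k=2: GC vs AT ✗; k=3: TGC vs ATG ✗; k=4: ATGC vs ATGC ✓; k=5: CATGC vs ATGCT ✗; k=6: CCATGC vs ATGCTC ✗; k=7: TCCATGC vs ATGCTCT ✗; k=8: CTCCATGC vs ATGCTCTC ✗.
Only k = 4 is perfect, so the longest perfect 3' overlap is 4.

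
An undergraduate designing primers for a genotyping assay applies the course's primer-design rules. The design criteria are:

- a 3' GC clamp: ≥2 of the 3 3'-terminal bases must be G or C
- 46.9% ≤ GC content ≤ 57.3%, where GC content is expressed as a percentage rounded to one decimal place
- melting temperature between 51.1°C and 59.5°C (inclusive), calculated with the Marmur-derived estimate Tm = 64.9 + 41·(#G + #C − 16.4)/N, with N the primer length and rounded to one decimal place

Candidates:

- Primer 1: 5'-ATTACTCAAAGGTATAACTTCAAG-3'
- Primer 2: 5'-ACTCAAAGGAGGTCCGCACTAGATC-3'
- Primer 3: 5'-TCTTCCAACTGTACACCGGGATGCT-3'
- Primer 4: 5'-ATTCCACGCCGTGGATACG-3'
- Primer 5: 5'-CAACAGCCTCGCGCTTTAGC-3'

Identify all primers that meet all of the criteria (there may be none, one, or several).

Primer 1 (24 nt, A=10 T=7 G=3 C=4): 3' end AAG has 1 G/C, need ≥2 ✗; GC 7/24 = 29.2%, outside 46.9–57.3% ✗; Tm = 64.9 + 41·(7 − 16.4)/24 = 48.8°C, outside 51.1–59.5°C ✗ — fails.
Primer 2 (25 nt, A=8 T=4 G=6 C=7): 3' end ATC has 1 G/C, need ≥2 ✗; GC 13/25 = 52.0% ✓; Tm = 64.9 + 41·(13 − 16.4)/25 = 59.3°C ✓ — fails.
Primer 3 (25 nt, A=5 T=7 G=5 C=8): 3' end GCT has 2 G/C ✓; GC 13/25 = 52.0% ✓; Tm = 64.9 + 41·(13 − 16.4)/25 = 59.3°C ✓ — passes.
Primer 4 (19 nt, A=4 T=4 G=5 C=6): 3' end ACG has 2 G/C ✓; GC 11/19 = 57.9%, outside 46.9–57.3% ✗; Tm = 64.9 + 41·(11 − 16.4)/19 = 53.2°C ✓ — fails.
Primer 5 (20 nt, A=4 T=4 G=4 C=8): 3' end AGC has 2 G/C ✓; GC 12/20 = 60.0%, outside 46.9–57.3% ✗; Tm = 64.9 + 41·(12 − 16.4)/20 = 55.9°C ✓ — fails.

Primer 3 only.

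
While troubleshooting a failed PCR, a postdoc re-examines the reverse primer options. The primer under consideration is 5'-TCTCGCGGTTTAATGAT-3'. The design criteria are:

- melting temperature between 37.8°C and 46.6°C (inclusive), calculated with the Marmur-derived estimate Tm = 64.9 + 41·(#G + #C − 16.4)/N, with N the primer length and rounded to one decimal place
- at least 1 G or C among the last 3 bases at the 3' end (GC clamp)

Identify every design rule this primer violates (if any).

Base counts: A=3, T=7, G=4, C=3 (length 17).
Tm: Tm = 64.9 + 41·(7 − 16.4)/17 = 42.2°C ✓
GC clamp: 3' end GAT has 1 G/C ✓

Meets all criteria.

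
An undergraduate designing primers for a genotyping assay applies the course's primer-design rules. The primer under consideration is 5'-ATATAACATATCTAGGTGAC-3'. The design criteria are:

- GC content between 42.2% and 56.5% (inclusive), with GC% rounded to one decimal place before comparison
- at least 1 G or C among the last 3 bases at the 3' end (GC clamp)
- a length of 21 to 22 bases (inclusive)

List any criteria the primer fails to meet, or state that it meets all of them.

Base counts: A=8, T=6, G=3, C=3 (length 20).
GC content: GC 6/20 = 30.0%, outside 42.2–56.5% ✗
GC clamp: 3' end GAC has 2 G/C ✓
length: length 20, outside 21–22 ✗

Fails: GC content, length.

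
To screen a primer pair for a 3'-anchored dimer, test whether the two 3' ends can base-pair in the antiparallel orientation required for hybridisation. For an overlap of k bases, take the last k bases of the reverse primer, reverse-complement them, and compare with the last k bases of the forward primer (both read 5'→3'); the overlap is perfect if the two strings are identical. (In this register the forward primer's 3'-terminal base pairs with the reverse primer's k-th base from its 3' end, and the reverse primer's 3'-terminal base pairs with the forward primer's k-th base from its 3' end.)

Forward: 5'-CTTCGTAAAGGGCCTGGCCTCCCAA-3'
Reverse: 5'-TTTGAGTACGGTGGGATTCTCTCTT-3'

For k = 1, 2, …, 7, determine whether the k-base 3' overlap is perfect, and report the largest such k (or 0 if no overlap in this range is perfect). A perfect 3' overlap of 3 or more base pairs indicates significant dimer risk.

Last 7 bases (5'→3') — forward …CTCCCAA, reverse …CTCTCTT.
Reverse complement of the reverse primer's last 7 bases: AAGAGAG; its first k bases are the reverse complement of the reverse primer's last k bases, so a perfect k-base overlap needs the forward primer's last k bases to equal them.
Comparing (forward last k vs required): k=1: A vs A ✓; k=2: AA vs AA ✓; k=3: CAA vs AAG ✗; k=4: CCAA vs AAGA ✗; k=5: CCCAA vs AAGAG ✗; k=6: TCCCAA vs AAGAGA ✗; k=7: CTCCCAA vs AAGAGAG ✗.
Perfect overlaps at k = 1, 2; the largest is 2.

Longest perfect overlap: 2 complementary base pairs; below the dimer-risk threshold (threshold 3).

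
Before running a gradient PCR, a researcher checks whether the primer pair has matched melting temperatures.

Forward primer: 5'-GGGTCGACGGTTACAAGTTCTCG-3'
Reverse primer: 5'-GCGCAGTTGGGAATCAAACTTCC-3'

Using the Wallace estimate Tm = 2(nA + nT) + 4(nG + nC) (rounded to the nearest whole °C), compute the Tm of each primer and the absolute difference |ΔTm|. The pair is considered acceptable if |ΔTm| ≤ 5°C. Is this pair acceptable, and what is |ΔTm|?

|ΔTm| = 2°C; the pair is acceptable.

Forward: A=4 T=6 G=8 C=5 → Tm = 2·10 + 4·13 = 72°C.
Reverse: A=6 T=5 G=6 C=6 → Tm = 2·11 + 4·12 = 70°C.
|ΔTm| = |72 − 70| = 2°C, ≤ 5°C.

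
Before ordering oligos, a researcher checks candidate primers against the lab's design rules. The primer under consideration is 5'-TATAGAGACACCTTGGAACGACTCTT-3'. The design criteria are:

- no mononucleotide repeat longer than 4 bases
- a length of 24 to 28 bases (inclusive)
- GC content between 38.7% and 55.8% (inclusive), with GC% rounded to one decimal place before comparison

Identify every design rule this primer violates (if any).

Meets all criteria.

Base counts: A=8, T=7, G=5, C=6 (length 26).
homopolymer run: longest run = 2 ✓
length: length 26 ✓
GC content: GC 11/26 = 42.3% ✓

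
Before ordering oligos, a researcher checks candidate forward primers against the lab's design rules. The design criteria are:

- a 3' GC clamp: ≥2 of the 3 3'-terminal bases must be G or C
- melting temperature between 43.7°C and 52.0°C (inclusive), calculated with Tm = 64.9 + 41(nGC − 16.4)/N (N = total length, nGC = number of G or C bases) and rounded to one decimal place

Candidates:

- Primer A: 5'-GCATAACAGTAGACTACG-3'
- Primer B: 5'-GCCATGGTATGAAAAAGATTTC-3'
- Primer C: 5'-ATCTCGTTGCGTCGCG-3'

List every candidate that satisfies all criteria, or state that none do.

Primer A (18 nt, A=7 T=3 G=4 C=4): 3' end ACG has 2 G/C ✓; Tm = 64.9 + 41·(8 − 16.4)/18 = 45.8°C ✓ — passes.
Primer B (22 nt, A=8 T=6 G=5 C=3): 3' end TTC has 1 G/C, need ≥2 ✗; Tm = 64.9 + 41·(8 − 16.4)/22 = 49.2°C ✓ — fails.
Primer C (16 nt, A=1 T=5 G=5 C=5): 3' end GCG has 3 G/C ✓; Tm = 64.9 + 41·(10 − 16.4)/16 = 48.5°C ✓ — passes.

Primer A and Primer C.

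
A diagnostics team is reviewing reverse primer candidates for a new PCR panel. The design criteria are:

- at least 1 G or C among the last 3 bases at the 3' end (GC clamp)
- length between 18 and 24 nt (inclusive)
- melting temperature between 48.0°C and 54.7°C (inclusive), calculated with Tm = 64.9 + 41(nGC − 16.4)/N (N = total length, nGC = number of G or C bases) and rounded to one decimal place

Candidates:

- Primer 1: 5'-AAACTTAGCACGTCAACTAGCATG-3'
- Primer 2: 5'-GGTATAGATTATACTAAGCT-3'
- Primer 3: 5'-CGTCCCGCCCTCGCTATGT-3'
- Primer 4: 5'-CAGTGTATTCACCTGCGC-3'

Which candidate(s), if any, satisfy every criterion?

Primer 1 and Primer 4.

Primer 1 (24 nt, A=9 T=5 G=4 C=6): 3' end ATG has 1 G/C ✓; length 24 ✓; Tm = 64.9 + 41·(10 − 16.4)/24 = 54.0°C ✓ — passes.
Primer 2 (20 nt, A=7 T=7 G=4 C=2): 3' end GCT has 2 G/C ✓; length 20 ✓; Tm = 64.9 + 41·(6 − 16.4)/20 = 43.6°C, outside 48.0–54.7°C ✗ — fails.
Primer 3 (19 nt, A=1 T=5 G=4 C=9): 3' end TGT has 1 G/C ✓; length 19 ✓; Tm = 64.9 + 41·(13 − 16.4)/19 = 57.6°C, outside 48.0–54.7°C ✗ — fails.
Primer 4 (18 nt, A=3 T=5 G=4 C=6): 3' end CGC has 3 G/C ✓; length 18 ✓; Tm = 64.9 + 41·(10 − 16.4)/18 = 50.3°C ✓ — passes.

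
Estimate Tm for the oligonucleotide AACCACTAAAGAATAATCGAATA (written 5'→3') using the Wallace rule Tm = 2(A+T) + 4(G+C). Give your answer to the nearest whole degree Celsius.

58°C

Base counts: A=13, T=4, G=2, C=4 (length 23).
Tm = 2·(13+4) + 4·(2+4) = 2·17 + 4·6 = 34 + 24 = 58°C.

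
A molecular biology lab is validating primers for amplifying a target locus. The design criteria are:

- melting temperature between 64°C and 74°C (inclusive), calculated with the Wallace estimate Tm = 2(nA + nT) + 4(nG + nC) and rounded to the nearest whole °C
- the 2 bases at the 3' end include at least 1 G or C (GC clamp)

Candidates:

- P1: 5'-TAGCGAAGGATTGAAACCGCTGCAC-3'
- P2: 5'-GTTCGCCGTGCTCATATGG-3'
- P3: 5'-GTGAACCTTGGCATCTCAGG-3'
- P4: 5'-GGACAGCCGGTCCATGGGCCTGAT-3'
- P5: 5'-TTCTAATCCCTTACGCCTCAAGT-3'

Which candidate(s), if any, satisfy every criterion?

P5 only.

P1 (25 nt, A=8 T=4 G=7 C=6): Tm = 2·12 + 4·13 = 76°C, outside 64–74°C ✗; 3' end AC has 1 G/C ✓ — fails.
P2 (19 nt, A=2 T=6 G=6 C=5): Tm = 2·8 + 4·11 = 60°C, outside 64–74°C ✗; 3' end GG has 2 G/C ✓ — fails.
P3 (20 nt, A=4 T=5 G=6 C=5): Tm = 2·9 + 4·11 = 62°C, outside 64–74°C ✗; 3' end GG has 2 G/C ✓ — fails.
P4 (24 nt, A=4 T=4 G=9 C=7): Tm = 2·8 + 4·16 = 80°C, outside 64–74°C ✗; 3' end AT has 0 G/C, need ≥1 ✗ — fails.
P5 (23 nt, A=5 T=8 G=2 C=8): Tm = 2·13 + 4·10 = 66°C ✓; 3' end GT has 1 G/C ✓ — passes.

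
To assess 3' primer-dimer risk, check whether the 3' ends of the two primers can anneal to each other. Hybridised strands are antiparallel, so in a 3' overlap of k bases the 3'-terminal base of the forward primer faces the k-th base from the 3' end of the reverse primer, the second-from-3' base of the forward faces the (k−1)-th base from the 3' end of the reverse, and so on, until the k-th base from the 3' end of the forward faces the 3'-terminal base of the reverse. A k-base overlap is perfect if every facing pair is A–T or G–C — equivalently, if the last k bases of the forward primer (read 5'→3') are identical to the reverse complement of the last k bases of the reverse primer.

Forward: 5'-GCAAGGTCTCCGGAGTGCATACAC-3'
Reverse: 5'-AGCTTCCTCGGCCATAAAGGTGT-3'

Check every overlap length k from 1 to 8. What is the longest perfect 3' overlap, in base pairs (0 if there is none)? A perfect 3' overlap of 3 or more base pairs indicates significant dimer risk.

Longest perfect overlap: 4 complementary base pairs; significant dimer risk (threshold 3).

Last 8 bases (5'→3') — forward …GCATACAC, reverse …AAAGGTGT.
Reverse complement of the reverse primer's last 8 bases: ACACCTTT; its first k bases are the reverse complement of the reverse primer's last k bases, so a perfect k-base overlap needs the forward primer's last k bases to equal them.
Comparing (forward last k vs required): k=1: C vs A ✗; k=2: AC vs AC ✓; k=3: CAC vs ACA ✗; k=4: ACAC vs ACAC ✓; k=5: TACAC vs ACACC ✗; k=6: ATACAC vs ACACCT ✗; k=7: CATACAC vs ACACCTT ✗; k=8: GCATACAC vs ACACCTTT ✗.
Perfect overlaps at k = 2, 4; the largest is 4.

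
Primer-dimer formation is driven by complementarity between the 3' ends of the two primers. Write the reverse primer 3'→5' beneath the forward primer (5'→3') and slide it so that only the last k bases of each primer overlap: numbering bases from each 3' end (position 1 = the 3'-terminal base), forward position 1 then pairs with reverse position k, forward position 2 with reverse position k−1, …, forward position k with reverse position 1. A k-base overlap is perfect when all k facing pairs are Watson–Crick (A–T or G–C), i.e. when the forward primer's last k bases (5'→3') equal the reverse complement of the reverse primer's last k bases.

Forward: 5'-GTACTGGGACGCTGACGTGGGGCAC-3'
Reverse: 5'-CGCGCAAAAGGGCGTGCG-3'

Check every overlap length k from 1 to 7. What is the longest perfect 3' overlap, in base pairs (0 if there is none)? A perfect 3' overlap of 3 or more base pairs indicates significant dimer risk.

Longest perfect overlap: 1 complementary base pair; below the dimer-risk threshold (threshold 3).

Last 7 bases (5'→3') — forward …GGGGCAC, reverse …GCGTGCG.
Reverse complement of the reverse primer's last 7 bases: CGCACGC; its first k bases are the reverse complement of the reverse primer's last k bases, so a perfect k-base overlap needs the forward primer's last k bases to equal them.
Comparing (forward last k vs required): k=1: C vs C ✓; k=2: AC vs CG ✗; k=3: CAC vs CGC ✗; k=4: GCAC vs CGCA ✗; k=5: GGCAC vs CGCAC ✗; k=6: GGGCAC vs CGCACG ✗; k=7: GGGGCAC vs CGCACGC ✗.
Only k = 1 is perfect, so the longest perfect 3' overlap is 1.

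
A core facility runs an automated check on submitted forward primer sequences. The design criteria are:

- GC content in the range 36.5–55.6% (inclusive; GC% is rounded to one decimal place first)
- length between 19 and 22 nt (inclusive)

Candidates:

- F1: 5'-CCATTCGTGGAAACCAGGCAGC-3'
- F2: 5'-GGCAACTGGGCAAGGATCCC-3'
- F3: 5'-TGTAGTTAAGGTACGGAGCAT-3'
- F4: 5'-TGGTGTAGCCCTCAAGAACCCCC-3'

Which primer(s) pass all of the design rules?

F3 only.

F1 (22 nt, A=6 T=3 G=6 C=7): GC 13/22 = 59.1%, outside 36.5–55.6% ✗; length 22 ✓ — fails.
F2 (20 nt, A=5 T=2 G=7 C=6): GC 13/20 = 65.0%, outside 36.5–55.6% ✗; length 20 ✓ — fails.
F3 (21 nt, A=6 T=6 G=7 C=2): GC 9/21 = 42.9% ✓; length 21 ✓ — passes.
F4 (23 nt, A=5 T=4 G=5 C=9): GC 14/23 = 60.9%, outside 36.5–55.6% ✗; length 23, outside 19–22 ✗ — fails.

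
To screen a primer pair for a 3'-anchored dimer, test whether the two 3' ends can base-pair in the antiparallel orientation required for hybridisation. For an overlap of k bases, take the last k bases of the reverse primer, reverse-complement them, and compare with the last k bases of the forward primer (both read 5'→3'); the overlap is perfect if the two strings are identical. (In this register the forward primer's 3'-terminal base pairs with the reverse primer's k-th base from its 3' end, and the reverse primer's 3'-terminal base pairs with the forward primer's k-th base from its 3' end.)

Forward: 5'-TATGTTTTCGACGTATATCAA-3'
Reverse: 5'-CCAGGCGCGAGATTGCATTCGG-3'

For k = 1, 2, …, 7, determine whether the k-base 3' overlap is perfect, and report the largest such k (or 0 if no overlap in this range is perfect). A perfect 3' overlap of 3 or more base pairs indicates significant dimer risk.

Longest perfect overlap: 0 complementary base pairs; below the dimer-risk threshold (threshold 3).

Last 7 bases (5'→3') — forward …ATATCAA, reverse …CATTCGG.
Reverse complement of the reverse primer's last 7 bases: CCGAATG; its first k bases are the reverse complement of the reverse primer's last k bases, so a perfect k-base overlap needs the forward primer's last k bases to equal them.
Comparing (forward last k vs required): k=1: A vs C ✗; k=2: AA vs CC ✗; k=3: CAA vs CCG ✗; k=4: TCAA vs CCGA ✗; k=5: ATCAA vs CCGAA ✗; k=6: TATCAA vs CCGAAT ✗; k=7: ATATCAA vs CCGAATG ✗.
No overlap length from 1 to 7 is perfect, so the longest perfect 3' overlap is 0.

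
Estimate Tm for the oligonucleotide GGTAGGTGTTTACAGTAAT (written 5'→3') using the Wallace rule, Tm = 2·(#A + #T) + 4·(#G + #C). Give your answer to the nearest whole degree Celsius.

52°C

Base counts: A=5, T=7, G=6, C=1 (length 19).
Tm = 2·(5+7) + 4·(6+1) = 2·12 + 4·7 = 24 + 28 = 52°C.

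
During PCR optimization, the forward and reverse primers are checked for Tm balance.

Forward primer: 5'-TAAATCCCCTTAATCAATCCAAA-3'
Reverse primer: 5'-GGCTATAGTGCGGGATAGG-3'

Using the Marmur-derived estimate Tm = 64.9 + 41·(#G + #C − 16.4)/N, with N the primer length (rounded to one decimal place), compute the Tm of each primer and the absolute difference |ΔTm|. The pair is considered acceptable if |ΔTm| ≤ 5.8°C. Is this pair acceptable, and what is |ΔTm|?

|ΔTm| = 5.1°C; the pair is acceptable.

Forward: G+C = 7, N = 23 → Tm = 64.9 + 41·(7 − 16.4)/23 = 48.1°C.
Reverse: G+C = 11, N = 19 → Tm = 64.9 + 41·(11 − 16.4)/19 = 53.2°C.
|ΔTm| = |48.1 − 53.2| = 5.1°C, ≤ 5.8°C.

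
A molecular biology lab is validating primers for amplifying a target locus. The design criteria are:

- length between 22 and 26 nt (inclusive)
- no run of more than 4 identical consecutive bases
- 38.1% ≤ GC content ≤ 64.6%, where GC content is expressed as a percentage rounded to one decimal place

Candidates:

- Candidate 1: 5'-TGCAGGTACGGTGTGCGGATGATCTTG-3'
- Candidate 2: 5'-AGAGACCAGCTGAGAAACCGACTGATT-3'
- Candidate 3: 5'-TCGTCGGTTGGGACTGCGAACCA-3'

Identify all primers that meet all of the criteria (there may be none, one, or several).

Candidate 1 (27 nt, A=4 T=8 G=11 C=4): length 27, outside 22–26 ✗; longest run = 2 ✓; GC 15/27 = 55.6% ✓ — fails.
Candidate 2 (27 nt, A=10 T=4 G=7 C=6): length 27, outside 22–26 ✗; longest run = 3 ✓; GC 13/27 = 48.1% ✓ — fails.
Candidate 3 (23 nt, A=4 T=5 G=8 C=6): length 23 ✓; longest run = 3 ✓; GC 14/23 = 60.9% ✓ — passes.

Candidate 3 only.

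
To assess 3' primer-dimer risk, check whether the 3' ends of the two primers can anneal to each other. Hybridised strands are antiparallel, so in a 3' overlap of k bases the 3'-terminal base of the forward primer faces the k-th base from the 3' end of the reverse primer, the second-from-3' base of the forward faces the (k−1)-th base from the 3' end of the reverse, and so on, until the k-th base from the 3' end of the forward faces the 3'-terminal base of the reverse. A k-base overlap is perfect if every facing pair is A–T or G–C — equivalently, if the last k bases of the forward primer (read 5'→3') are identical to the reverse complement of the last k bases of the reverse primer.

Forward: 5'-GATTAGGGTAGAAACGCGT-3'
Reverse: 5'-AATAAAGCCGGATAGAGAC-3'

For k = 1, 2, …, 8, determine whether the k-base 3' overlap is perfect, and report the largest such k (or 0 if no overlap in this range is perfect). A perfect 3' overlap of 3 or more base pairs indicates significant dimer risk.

Last 8 bases (5'→3') — forward …AAACGCGT, reverse …ATAGAGAC.
Reverse complement of the reverse primer's last 8 bases: GTCTCTAT; its first k bases are the reverse complement of the reverse primer's last k bases, so a perfect k-base overlap needs the forward primer's last k bases to equal them.
Comparing (forward last k vs required): k=1: T vs G ✗; k=2: GT vs GT ✓; k=3: CGT vs GTC ✗; k=4: GCGT vs GTCT ✗; k=5: CGCGT vs GTCTC ✗; k=6: ACGCGT vs GTCTCT ✗; k=7: AACGCGT vs GTCTCTA ✗; k=8: AAACGCGT vs GTCTCTAT ✗.
Only k = 2 is perfect, so the longest perfect 3' overlap is 2.

Longest perfect overlap: 2 complementary base pairs; below the dimer-risk threshold (threshold 3).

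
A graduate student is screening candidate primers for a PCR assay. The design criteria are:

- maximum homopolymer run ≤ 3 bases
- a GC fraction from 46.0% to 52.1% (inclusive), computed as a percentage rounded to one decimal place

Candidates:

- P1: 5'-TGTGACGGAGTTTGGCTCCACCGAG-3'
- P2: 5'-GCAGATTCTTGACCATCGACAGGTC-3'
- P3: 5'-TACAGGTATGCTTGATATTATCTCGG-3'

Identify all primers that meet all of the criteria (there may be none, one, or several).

P1 (25 nt, A=4 T=6 G=9 C=6): longest run = 3 ✓; GC 15/25 = 60.0%, outside 46.0–52.1% ✗ — fails.
P2 (25 nt, A=6 T=6 G=6 C=7): longest run = 2 ✓; GC 13/25 = 52.0% ✓ — passes.
P3 (26 nt, A=6 T=10 G=6 C=4): longest run = 2 ✓; GC 10/26 = 38.5%, outside 46.0–52.1% ✗ — fails.

P2 only.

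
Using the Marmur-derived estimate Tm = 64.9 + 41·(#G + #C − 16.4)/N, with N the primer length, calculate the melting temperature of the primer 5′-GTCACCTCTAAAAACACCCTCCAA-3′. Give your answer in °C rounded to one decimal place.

55.7°C

Base counts: A=9, T=4, G=1, C=10; G+C = 11, N = 24.
Tm = 64.9 + 41·(11 − 16.4)/24 = 64.9 + -221.40/24 = 55.7°C.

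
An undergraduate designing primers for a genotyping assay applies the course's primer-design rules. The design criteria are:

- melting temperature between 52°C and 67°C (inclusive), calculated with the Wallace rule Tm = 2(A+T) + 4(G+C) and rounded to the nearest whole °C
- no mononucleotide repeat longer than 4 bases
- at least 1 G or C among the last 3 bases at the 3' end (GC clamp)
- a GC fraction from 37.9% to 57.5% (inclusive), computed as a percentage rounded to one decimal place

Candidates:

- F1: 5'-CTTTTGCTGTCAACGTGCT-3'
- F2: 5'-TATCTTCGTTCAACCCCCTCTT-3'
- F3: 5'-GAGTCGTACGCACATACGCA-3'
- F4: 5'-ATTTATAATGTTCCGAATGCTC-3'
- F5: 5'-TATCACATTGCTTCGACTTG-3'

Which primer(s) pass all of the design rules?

F1, F3 and F5.

F1 (19 nt, A=2 T=8 G=4 C=5): Tm = 2·10 + 4·9 = 56°C ✓; longest run = 4 ✓; 3' end GCT has 2 G/C ✓; GC 9/19 = 47.4% ✓ — passes.
F2 (22 nt, A=3 T=9 G=1 C=9): Tm = 2·12 + 4·10 = 64°C ✓; longest run = 5, exceeds 4 ✗; 3' end CTT has 1 G/C ✓; GC 10/22 = 45.5% ✓ — fails.
F3 (20 nt, A=6 T=3 G=5 C=6): Tm = 2·9 + 4·11 = 62°C ✓; longest run = 1 ✓; 3' end GCA has 2 G/C ✓; GC 11/20 = 55.0% ✓ — passes.
F4 (22 nt, A=6 T=9 G=3 C=4): Tm = 2·15 + 4·7 = 58°C ✓; longest run = 3 ✓; 3' end CTC has 2 G/C ✓; GC 7/22 = 31.8%, outside 37.9–57.5% ✗ — fails.
F5 (20 nt, A=4 T=8 G=3 C=5): Tm = 2·12 + 4·8 = 56°C ✓; longest run = 2 ✓; 3' end TTG has 1 G/C ✓; GC 8/20 = 40.0% ✓ — passes.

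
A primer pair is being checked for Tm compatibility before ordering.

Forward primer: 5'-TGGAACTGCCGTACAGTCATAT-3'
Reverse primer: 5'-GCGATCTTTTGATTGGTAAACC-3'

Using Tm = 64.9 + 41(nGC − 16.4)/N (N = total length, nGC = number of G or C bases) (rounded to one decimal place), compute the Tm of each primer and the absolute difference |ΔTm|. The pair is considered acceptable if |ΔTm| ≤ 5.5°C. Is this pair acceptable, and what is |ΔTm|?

Forward: G+C = 10, N = 22 → Tm = 64.9 + 41·(10 − 16.4)/22 = 53.0°C.
Reverse: G+C = 9, N = 22 → Tm = 64.9 + 41·(9 − 16.4)/22 = 51.1°C.
|ΔTm| = |53.0 − 51.1| = 1.9°C, ≤ 5.5°C.

|ΔTm| = 1.9°C; the pair is acceptable.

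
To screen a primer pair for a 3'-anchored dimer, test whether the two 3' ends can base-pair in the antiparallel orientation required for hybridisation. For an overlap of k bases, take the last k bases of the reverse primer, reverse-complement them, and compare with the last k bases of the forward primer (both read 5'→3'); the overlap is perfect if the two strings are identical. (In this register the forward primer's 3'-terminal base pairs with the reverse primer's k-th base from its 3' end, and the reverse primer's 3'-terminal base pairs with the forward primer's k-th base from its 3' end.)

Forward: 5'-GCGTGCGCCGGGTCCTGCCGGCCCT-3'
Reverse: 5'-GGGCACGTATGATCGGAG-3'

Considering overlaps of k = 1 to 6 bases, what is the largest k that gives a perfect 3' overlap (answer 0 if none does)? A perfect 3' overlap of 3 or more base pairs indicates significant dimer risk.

Longest perfect overlap: 2 complementary base pairs; below the dimer-risk threshold (threshold 3).

Last 6 bases (5'→3') — forward …GGCCCT, reverse …TCGGAG.
Reverse complement of the reverse primer's last 6 bases: CTCCGA; its first k bases are the reverse complement of the reverse primer's last k bases, so a perfect k-base overlap needs the forward primer's last k bases to equal them.
Comparing (forward last k vs required): k=1: T vs C ✗; k=2: CT vs CT ✓; k=3: CCT vs CTC ✗; k=4: CCCT vs CTCC ✗; k=5: GCCCT vs CTCCG ✗; k=6: GGCCCT vs CTCCGA ✗.
Only k = 2 is perfect, so the longest perfect 3' overlap is 2.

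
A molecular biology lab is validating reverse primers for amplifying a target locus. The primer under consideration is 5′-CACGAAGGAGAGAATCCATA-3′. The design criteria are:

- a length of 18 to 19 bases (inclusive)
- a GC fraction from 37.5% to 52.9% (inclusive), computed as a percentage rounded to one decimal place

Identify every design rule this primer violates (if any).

Base counts: A=9, T=2, G=5, C=4 (length 20).
length: length 20, outside 18–19 ✗
GC content: GC 9/20 = 45.0% ✓

Fails: length.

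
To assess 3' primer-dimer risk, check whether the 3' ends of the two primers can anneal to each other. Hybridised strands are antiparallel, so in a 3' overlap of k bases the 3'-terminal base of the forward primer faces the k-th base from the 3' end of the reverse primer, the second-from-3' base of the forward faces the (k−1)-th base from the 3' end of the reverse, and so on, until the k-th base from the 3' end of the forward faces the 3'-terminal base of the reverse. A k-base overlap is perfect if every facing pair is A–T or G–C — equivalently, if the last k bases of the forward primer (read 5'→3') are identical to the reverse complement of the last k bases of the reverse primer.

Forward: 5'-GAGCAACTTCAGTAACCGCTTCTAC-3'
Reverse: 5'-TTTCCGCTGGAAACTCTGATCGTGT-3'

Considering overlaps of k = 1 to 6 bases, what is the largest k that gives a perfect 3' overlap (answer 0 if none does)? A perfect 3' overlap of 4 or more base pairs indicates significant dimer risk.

Last 6 bases (5'→3') — forward …TTCTAC, reverse …TCGTGT.
Reverse complement of the reverse primer's last 6 bases: ACACGA; its first k bases are the reverse complement of the reverse primer's last k bases, so a perfect k-base overlap needs the forward primer's last k bases to equal them.
Comparing (forward last k vs required): k=1: C vs A ✗; k=2: AC vs AC ✓; k=3: TAC vs ACA ✗; k=4: CTAC vs ACAC ✗; k=5: TCTAC vs ACACG ✗; k=6: TTCTAC vs ACACGA ✗.
Only k = 2 is perfect, so the longest perfect 3' overlap is 2.

Longest perfect overlap: 2 complementary base pairs; below the dimer-risk threshold (threshold 4).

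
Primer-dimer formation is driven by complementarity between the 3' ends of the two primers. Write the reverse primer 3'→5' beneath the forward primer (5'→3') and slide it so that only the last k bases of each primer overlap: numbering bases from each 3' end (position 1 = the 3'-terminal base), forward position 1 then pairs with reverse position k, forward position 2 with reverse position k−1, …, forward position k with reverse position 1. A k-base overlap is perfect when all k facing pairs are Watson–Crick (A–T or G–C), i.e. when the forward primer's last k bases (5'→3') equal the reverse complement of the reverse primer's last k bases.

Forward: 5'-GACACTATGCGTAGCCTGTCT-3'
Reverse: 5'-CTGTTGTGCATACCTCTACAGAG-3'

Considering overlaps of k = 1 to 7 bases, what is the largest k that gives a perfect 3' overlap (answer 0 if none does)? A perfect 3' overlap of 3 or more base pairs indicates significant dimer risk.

Longest perfect overlap: 2 complementary base pairs; below the dimer-risk threshold (threshold 3).

Last 7 bases (5'→3') — forward …CCTGTCT, reverse …TACAGAG.
Reverse complement of the reverse primer's last 7 bases: CTCTGTA; its first k bases are the reverse complement of the reverse primer's last k bases, so a perfect k-base overlap needs the forward primer's last k bases to equal them.
Comparing (forward last k vs required): k=1: T vs C ✗; k=2: CT vs CT ✓; k=3: TCT vs CTC ✗; k=4: GTCT vs CTCT ✗; k=5: TGTCT vs CTCTG ✗; k=6: CTGTCT vs CTCTGT ✗; k=7: CCTGTCT vs CTCTGTA ✗.
Only k = 2 is perfect, so the longest perfect 3' overlap is 2.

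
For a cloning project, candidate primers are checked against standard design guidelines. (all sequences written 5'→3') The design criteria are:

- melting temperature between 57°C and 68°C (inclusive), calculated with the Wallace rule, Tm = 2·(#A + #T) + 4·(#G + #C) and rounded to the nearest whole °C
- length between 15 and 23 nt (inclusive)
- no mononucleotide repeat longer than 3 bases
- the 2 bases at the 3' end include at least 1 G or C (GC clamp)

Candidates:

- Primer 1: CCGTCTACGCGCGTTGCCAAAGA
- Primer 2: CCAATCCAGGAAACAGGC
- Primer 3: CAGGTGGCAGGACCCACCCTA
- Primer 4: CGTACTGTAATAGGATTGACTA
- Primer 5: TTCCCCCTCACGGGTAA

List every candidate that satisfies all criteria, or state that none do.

None of the candidates satisfy all criteria.

Primer 1 (23 nt, A=5 T=4 G=6 C=8): Tm = 2·9 + 4·14 = 74°C, outside 57–68°C ✗; length 23 ✓; longest run = 3 ✓; 3' end GA has 1 G/C ✓ — fails.
Primer 2 (18 nt, A=7 T=1 G=4 C=6): Tm = 2·8 + 4·10 = 56°C, outside 57–68°C ✗; length 18 ✓; longest run = 3 ✓; 3' end GC has 2 G/C ✓ — fails.
Primer 3 (21 nt, A=5 T=2 G=6 C=8): Tm = 2·7 + 4·14 = 70°C, outside 57–68°C ✗; length 21 ✓; longest run = 3 ✓; 3' end TA has 0 G/C, need ≥1 ✗ — fails.
Primer 4 (22 nt, A=7 T=7 G=5 C=3): Tm = 2·14 + 4·8 = 60°C ✓; length 22 ✓; longest run = 2 ✓; 3' end TA has 0 G/C, need ≥1 ✗ — fails.
Primer 5 (17 nt, A=3 T=4 G=3 C=7): Tm = 2·7 + 4·10 = 54°C, outside 57–68°C ✗; length 17 ✓; longest run = 5, exceeds 3 ✗; 3' end AA has 0 G/C, need ≥1 ✗ — fails.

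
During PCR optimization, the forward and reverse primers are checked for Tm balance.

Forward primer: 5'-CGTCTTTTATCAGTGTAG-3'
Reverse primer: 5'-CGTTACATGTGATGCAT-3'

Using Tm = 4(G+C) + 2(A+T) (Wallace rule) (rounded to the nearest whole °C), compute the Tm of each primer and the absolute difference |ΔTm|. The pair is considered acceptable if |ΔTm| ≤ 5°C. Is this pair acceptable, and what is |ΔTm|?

|ΔTm| = 2°C; the pair is acceptable.

Forward: A=3 T=8 G=4 C=3 → Tm = 2·11 + 4·7 = 50°C.
Reverse: A=4 T=6 G=4 C=3 → Tm = 2·10 + 4·7 = 48°C.
|ΔTm| = |50 − 48| = 2°C, ≤ 5°C.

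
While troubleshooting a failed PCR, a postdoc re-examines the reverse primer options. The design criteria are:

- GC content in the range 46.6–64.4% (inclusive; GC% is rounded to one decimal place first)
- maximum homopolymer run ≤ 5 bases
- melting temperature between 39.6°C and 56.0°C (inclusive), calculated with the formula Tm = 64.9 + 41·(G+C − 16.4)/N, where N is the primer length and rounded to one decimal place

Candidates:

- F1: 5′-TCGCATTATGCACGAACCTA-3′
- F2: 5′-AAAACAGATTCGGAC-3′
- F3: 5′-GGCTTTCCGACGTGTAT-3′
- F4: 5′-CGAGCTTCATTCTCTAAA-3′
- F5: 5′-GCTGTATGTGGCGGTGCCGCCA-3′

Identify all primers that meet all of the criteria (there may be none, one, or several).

F3 only.

F1 (20 nt, A=6 T=5 G=3 C=6): GC 9/20 = 45.0%, outside 46.6–64.4% ✗; longest run = 2 ✓; Tm = 64.9 + 41·(9 − 16.4)/20 = 49.7°C ✓ — fails.
F2 (15 nt, A=7 T=2 G=3 C=3): GC 6/15 = 40.0%, outside 46.6–64.4% ✗; longest run = 4 ✓; Tm = 64.9 + 41·(6 − 16.4)/15 = 36.5°C, outside 39.6–56.0°C ✗ — fails.
F3 (17 nt, A=2 T=6 G=5 C=4): GC 9/17 = 52.9% ✓; longest run = 3 ✓; Tm = 64.9 + 41·(9 − 16.4)/17 = 47.1°C ✓ — passes.
F4 (18 nt, A=5 T=6 G=2 C=5): GC 7/18 = 38.9%, outside 46.6–64.4% ✗; longest run = 3 ✓; Tm = 64.9 + 41·(7 − 16.4)/18 = 43.5°C ✓ — fails.
F5 (22 nt, A=2 T=5 G=9 C=6): GC 15/22 = 68.2%, outside 46.6–64.4% ✗; longest run = 2 ✓; Tm = 64.9 + 41·(15 − 16.4)/22 = 62.3°C, outside 39.6–56.0°C ✗ — fails.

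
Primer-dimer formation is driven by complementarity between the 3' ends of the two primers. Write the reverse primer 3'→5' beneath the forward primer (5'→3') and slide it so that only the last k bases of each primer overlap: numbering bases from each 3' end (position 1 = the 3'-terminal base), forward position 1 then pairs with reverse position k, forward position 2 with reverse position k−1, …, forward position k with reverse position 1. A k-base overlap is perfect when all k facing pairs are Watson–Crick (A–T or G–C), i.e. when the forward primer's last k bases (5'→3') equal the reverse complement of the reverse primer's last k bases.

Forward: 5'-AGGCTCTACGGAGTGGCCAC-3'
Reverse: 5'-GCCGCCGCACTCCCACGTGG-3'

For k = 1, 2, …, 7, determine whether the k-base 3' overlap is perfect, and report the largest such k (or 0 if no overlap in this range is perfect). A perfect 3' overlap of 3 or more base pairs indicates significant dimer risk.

Longest perfect overlap: 4 complementary base pairs; significant dimer risk (threshold 3).

Last 7 bases (5'→3') — forward …TGGCCAC, reverse …CACGTGG.
Reverse complement of the reverse primer's last 7 bases: CCACGTG; its first k bases are the reverse complement of the reverse primer's last k bases, so a perfect k-base overlap needs the forward primer's last k bases to equal them.
Comparing (forward last k vs required): k=1: C vs C ✓; k=2: AC vs CC ✗; k=3: CAC vs CCA ✗; k=4: CCAC vs CCAC ✓; k=5: GCCAC vs CCACG ✗; k=6: GGCCAC vs CCACGT ✗; k=7: TGGCCAC vs CCACGTG ✗.
Perfect overlaps at k = 1, 4; the largest is 4.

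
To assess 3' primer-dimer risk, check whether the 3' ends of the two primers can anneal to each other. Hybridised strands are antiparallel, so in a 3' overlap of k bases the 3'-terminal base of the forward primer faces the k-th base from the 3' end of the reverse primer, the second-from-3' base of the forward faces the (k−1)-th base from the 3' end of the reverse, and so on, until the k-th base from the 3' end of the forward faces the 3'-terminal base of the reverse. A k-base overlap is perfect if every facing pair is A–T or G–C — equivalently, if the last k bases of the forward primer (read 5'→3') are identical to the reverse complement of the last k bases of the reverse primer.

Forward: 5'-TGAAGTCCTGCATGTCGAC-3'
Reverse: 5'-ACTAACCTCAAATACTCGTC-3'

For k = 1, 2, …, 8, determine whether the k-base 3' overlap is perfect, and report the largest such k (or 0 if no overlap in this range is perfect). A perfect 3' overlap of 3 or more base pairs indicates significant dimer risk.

Last 8 bases (5'→3') — forward …ATGTCGAC, reverse …TACTCGTC.
Reverse complement of the reverse primer's last 8 bases: GACGAGTA; its first k bases are the reverse complement of the reverse primer's last k bases, so a perfect k-base overlap needs the forward primer's last k bases to equal them.
Comparing (forward last k vs required): k=1: C vs G ✗; k=2: AC vs GA ✗; k=3: GAC vs GAC ✓; k=4: CGAC vs GACG ✗; k=5: TCGAC vs GACGA ✗; k=6: GTCGAC vs GACGAG ✗; k=7: TGTCGAC vs GACGAGT ✗; k=8: ATGTCGAC vs GACGAGTA ✗.
Only k = 3 is perfect, so the longest perfect 3' overlap is 3.

Longest perfect overlap: 3 complementary base pairs; significant dimer risk (threshold 3).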